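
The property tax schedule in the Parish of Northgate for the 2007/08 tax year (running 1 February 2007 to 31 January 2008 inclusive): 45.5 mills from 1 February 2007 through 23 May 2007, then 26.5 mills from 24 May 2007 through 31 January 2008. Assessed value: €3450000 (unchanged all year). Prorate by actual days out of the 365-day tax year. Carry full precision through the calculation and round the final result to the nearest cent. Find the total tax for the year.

1 February – 23 May 2007: 112 days at 45.5 mills → €3450000 × 4.55% × 112/365 = €48167.6712
24 May 2007 – 31 January 2008: 253 days at 26.5 mills → €3450000 × 2.65% × 253/365 = €63371.3014
Total = €111538.9726

€111538.97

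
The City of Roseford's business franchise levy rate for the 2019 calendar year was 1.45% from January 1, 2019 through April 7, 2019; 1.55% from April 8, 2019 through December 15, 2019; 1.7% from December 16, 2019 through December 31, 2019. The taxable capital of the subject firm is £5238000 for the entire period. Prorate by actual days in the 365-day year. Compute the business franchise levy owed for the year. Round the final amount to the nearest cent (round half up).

January 1 – April 7, 2019: 97 days at 1.45% → £5238000 × 1.45% × 97/365 = £20184.2384
April 8 – December 15, 2019: 252 days at 1.55% → £5238000 × 1.55% × 252/365 = £56053.7753
December 16 – December 31, 2019: 16 days at 1.7% → £5238000 × 1.7% × 16/365 = £3903.3863
Total = £80141.4000

£80141.40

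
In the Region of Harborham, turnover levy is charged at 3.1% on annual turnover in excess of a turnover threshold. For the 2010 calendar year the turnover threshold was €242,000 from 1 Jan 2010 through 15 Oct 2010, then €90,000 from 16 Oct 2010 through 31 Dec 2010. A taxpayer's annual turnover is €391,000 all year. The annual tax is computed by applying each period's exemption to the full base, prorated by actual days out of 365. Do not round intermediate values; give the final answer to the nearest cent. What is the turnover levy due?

€5,613.04

1 Jan – 15 Oct 2010: 288 days, exemption €242,000 → (€391,000 − €242,000) × 3.1% × 288/365 = €3,644.5808
16 Oct – 31 Dec 2010: 77 days, exemption €90,000 → (€391,000 − €90,000) × 3.1% × 77/365 = €1,968.4575
Total = €5,613.0384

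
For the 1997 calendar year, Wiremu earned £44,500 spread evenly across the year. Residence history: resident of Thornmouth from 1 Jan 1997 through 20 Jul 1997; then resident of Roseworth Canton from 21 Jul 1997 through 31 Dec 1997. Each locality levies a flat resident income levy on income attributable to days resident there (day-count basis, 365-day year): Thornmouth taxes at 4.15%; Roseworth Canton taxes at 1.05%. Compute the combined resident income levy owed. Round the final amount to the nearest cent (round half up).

£1,226.92

Thornmouth, 1 Jan – 20 Jul 1997: 201 days → £44,500 × 4.15% × 201/365 = £1,016.9774
Roseworth Canton, 21 Jul – 31 Dec 1997: 164 days → £44,500 × 1.05% × 164/365 = £209.9425
Total = £1,226.9199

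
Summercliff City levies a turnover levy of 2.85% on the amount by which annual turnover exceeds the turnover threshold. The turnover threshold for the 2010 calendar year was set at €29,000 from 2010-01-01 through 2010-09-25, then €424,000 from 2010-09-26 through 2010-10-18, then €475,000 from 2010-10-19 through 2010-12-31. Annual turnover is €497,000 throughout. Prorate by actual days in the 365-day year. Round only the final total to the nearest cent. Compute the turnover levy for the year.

2010-01-01 to 2010-09-25: 268 days, exemption €29,000 → (€497,000 − €29,000) × 2.85% × 268/365 = €9,793.3808
2010-09-26 to 2010-10-18: 23 days, exemption €424,000 → (€497,000 − €424,000) × 2.85% × 23/365 = €131.1000
2010-10-19 to 2010-12-31: 74 days, exemption €475,000 → (€497,000 − €475,000) × 2.85% × 74/365 = €127.1178
Total = €10,051.5986

€10,051.60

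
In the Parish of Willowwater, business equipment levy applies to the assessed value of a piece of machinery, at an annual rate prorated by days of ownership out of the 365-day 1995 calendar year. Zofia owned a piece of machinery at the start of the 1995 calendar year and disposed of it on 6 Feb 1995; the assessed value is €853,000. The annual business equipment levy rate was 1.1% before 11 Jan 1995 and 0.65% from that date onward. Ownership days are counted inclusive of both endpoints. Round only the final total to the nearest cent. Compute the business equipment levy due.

1 Jan – 10 Jan 1995: 10 days at 1.1% → €853,000 × 1.1% × 10/365 = €257.0685
11 Jan – 6 Feb 1995: 27 days at 0.65% → €853,000 × 0.65% × 27/365 = €410.1411
Total = €667.2096

€667.21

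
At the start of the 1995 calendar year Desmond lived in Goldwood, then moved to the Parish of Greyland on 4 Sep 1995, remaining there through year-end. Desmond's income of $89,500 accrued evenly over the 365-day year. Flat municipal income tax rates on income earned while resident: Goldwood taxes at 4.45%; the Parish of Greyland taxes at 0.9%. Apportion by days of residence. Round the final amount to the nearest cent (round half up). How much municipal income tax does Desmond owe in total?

Goldwood, 1 Jan – 3 Sep 1995: 246 days → $89,500 × 4.45% × 246/365 = $2,684.2644
The Parish of Greyland, 4 Sep – 31 Dec 1995: 119 days → $89,500 × 0.9% × 119/365 = $262.6151
Total = $2,946.8795

$2,946.88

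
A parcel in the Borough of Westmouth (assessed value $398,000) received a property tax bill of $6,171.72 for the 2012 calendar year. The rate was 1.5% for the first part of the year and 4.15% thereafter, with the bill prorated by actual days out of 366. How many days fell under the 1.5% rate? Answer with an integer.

359 days

Let d = days at the first rate; then 366 − d days at the second rate.
$398,000 × [1.5%·d + 4.15%·(366−d)] / 366 = $6,171.72
Solving gives d = 359, so the new rate took effect on 25 Dec 2012.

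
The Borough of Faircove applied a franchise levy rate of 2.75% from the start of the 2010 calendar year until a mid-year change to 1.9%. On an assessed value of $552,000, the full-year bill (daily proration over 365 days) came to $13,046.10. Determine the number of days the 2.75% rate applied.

199 days

Let d = days at the first rate; then 365 − d days at the second rate.
$552,000 × [2.75%·d + 1.9%·(365−d)] / 365 = $13,046.10
Solving gives d = 199, so the new rate took effect on July 19, 2010.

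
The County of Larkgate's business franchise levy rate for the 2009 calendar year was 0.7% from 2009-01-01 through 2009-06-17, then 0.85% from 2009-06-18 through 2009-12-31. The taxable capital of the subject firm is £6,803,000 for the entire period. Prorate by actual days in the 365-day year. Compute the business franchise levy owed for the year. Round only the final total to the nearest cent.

£53,128.63

2009-01-01 to 2009-06-17: 168 days at 0.7% → £6,803,000 × 0.7% × 168/365 = £21,918.7068
2009-06-18 to 2009-12-31: 197 days at 0.85% → £6,803,000 × 0.85% × 197/365 = £31,209.9274
Total = £53,128.6342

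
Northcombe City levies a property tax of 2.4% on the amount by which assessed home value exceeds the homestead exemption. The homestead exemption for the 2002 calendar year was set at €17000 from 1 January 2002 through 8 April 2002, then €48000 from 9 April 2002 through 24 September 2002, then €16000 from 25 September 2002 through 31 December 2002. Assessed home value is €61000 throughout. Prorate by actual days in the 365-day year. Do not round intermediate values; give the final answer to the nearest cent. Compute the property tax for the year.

€717.96

1 January – 8 April 2002: 98 days, exemption €17000 → (€61000 − €17000) × 2.4% × 98/365 = €283.5288
9 April – 24 September 2002: 169 days, exemption €48000 → (€61000 − €48000) × 2.4% × 169/365 = €144.4603
25 September – 31 December 2002: 98 days, exemption €16000 → (€61000 − €16000) × 2.4% × 98/365 = €289.9726
Total = €717.9616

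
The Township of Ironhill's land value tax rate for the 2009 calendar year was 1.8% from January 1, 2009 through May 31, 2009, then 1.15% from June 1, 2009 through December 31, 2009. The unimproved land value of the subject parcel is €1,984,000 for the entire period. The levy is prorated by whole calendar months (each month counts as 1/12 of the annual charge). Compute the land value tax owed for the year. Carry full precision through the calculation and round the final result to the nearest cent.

January 1 – May 31, 2009: 5 months at 1.8% → €1,984,000 × 1.8% × 5/12 = €14,880.0000
June 1 – December 31, 2009: 7 months at 1.15% → €1,984,000 × 1.15% × 7/12 = €13,309.3333
Total = €28,189.3333

€28,189.33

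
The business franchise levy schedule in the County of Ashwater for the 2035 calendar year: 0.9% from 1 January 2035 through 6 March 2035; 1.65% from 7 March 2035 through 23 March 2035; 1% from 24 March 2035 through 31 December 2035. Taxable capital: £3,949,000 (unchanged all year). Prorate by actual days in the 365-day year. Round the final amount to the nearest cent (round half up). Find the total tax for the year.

1 January – 6 March 2035: 65 days at 0.9% → £3,949,000 × 0.9% × 65/365 = £6,329.2192
7 March – 23 March 2035: 17 days at 1.65% → £3,949,000 × 1.65% × 17/365 = £3,034.7795
24 March – 31 December 2035: 283 days at 1% → £3,949,000 × 1% × 283/365 = £30,618.2740
Total = £39,982.2726

£39,982.27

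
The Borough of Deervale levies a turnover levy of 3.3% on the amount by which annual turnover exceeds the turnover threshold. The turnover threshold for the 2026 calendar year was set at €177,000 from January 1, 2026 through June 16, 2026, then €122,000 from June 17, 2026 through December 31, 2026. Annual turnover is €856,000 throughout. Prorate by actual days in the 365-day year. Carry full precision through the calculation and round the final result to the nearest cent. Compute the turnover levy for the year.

January 1 – June 16, 2026: 167 days, exemption €177,000 → (€856,000 − €177,000) × 3.3% × 167/365 = €10,251.9699
June 17 – December 31, 2026: 198 days, exemption €122,000 → (€856,000 − €122,000) × 3.3% × 198/365 = €13,139.6055
Total = €23,391.5753

€23,391.58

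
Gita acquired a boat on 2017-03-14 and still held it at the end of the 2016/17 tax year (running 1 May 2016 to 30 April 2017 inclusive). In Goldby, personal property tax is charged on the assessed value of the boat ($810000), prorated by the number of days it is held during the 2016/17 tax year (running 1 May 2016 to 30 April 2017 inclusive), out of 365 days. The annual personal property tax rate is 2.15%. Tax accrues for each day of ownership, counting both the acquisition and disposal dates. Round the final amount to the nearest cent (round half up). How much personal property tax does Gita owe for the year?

$2290.19

Days held (2017-03-14 to 2017-04-30): 48 out of 365
Tax = $810000 × 2.15% × 48/365 = $2290.1918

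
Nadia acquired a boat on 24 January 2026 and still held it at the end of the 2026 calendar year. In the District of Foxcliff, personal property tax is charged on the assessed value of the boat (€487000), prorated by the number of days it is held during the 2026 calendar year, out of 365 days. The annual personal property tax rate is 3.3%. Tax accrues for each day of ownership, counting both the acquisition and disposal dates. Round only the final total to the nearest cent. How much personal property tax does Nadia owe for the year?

€15058.31

Days held (24 January – 31 December 2026): 342 out of 365
Tax = €487000 × 3.3% × 342/365 = €15058.3068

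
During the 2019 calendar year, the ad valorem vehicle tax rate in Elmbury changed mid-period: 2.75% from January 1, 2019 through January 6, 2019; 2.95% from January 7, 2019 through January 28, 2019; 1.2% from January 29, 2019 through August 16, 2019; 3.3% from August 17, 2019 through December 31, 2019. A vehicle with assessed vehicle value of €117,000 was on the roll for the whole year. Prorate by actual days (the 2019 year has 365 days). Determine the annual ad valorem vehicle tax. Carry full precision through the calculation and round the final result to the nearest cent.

€2,479.44

January 1 – January 6, 2019: 6 days at 2.75% → €117,000 × 2.75% × 6/365 = €52.8904
January 7 – January 28, 2019: 22 days at 2.95% → €117,000 × 2.95% × 22/365 = €208.0356
January 29 – August 16, 2019: 200 days at 1.2% → €117,000 × 1.2% × 200/365 = €769.3151
August 17 – December 31, 2019: 137 days at 3.3% → €117,000 × 3.3% × 137/365 = €1,449.1973
Total = €2,479.4384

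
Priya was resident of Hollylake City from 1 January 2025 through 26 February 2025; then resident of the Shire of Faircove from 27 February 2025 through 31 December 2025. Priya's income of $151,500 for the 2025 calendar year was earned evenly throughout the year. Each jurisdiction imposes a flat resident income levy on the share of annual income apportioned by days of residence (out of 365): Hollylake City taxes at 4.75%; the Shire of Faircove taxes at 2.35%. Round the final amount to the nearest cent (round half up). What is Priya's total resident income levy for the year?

$4,128.06

Hollylake City, 1 January – 26 February 2025: 57 days → $151,500 × 4.75% × 57/365 = $1,123.7979
The Shire of Faircove, 27 February – 31 December 2025: 308 days → $151,500 × 2.35% × 308/365 = $3,004.2658
Total = $4,128.0637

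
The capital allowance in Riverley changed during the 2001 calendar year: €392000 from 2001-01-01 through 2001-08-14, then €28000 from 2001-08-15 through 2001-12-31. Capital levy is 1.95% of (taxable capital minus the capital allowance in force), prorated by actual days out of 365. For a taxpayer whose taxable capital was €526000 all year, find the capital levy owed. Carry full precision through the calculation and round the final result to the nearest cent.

€5316.07

2001-01-01 to 2001-08-14: 226 days, exemption €392000 → (€526000 − €392000) × 1.95% × 226/365 = €1617.9123
2001-08-15 to 2001-12-31: 139 days, exemption €28000 → (€526000 − €28000) × 1.95% × 139/365 = €3698.1616
Total = €5316.0740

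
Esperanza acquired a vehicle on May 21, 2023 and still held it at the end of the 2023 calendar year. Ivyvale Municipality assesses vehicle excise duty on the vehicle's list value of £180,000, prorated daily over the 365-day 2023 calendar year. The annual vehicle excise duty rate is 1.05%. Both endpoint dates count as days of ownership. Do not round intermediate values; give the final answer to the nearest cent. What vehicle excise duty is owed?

Days held (May 21 – December 31, 2023): 225 out of 365
Tax = £180,000 × 1.05% × 225/365 = £1,165.0685

£1,165.07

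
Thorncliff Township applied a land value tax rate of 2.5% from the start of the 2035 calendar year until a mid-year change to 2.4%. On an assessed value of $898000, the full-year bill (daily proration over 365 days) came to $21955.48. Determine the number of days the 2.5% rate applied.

Let d = days at the first rate; then 365 − d days at the second rate.
$898000 × [2.5%·d + 2.4%·(365−d)] / 365 = $21955.48
Solving gives d = 164, so the new rate took effect on 14 Jun 2035.

164 days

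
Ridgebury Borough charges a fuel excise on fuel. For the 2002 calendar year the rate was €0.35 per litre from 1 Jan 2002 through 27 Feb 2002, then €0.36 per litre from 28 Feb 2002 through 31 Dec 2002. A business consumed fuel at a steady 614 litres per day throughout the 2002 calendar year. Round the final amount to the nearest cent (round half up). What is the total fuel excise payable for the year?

1 Jan – 27 Feb 2002: 58 days × 614 litres/day = 35,612 litres at €0.35/litre → €12,464.20
28 Feb – 31 Dec 2002: 307 days × 614 litres/day = 188,498 litres at €0.36/litre → €67,859.28

€80,323.48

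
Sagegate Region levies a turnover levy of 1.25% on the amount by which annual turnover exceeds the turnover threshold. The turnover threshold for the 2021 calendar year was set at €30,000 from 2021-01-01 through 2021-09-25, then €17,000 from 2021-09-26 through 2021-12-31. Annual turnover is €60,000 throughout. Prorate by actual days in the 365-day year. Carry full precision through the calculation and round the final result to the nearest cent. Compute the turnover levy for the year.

€418.18

2021-01-01 to 2021-09-25: 268 days, exemption €30,000 → (€60,000 − €30,000) × 1.25% × 268/365 = €275.3425
2021-09-26 to 2021-12-31: 97 days, exemption €17,000 → (€60,000 − €17,000) × 1.25% × 97/365 = €142.8425
Total = €418.1849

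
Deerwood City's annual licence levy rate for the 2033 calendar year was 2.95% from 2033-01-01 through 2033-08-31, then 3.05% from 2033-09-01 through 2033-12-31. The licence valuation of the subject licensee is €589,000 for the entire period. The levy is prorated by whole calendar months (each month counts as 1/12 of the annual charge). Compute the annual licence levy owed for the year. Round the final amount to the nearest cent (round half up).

2033-01-01 to 2033-08-31: 8 months at 2.95% → €589,000 × 2.95% × 8/12 = €11,583.6667
2033-09-01 to 2033-12-31: 4 months at 3.05% → €589,000 × 3.05% × 4/12 = €5,988.1667
Total = €17,571.8333

€17,571.83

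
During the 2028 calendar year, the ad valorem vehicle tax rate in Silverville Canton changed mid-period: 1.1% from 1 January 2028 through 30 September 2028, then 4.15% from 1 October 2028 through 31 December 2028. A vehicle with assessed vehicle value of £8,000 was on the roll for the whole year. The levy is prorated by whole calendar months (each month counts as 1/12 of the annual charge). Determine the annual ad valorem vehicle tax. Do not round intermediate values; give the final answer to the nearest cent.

£149.00

1 January – 30 September 2028: 9 months at 1.1% → £8,000 × 1.1% × 9/12 = £66.0000
1 October – 31 December 2028: 3 months at 4.15% → £8,000 × 4.15% × 3/12 = £83.0000
Total = £149.0000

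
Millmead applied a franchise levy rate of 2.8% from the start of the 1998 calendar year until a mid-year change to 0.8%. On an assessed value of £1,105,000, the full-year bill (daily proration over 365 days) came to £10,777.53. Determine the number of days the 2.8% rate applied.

32 days

Let d = days at the first rate; then 365 − d days at the second rate.
£1,105,000 × [2.8%·d + 0.8%·(365−d)] / 365 = £10,777.53
Solving gives d = 32, so the new rate took effect on February 2, 1998.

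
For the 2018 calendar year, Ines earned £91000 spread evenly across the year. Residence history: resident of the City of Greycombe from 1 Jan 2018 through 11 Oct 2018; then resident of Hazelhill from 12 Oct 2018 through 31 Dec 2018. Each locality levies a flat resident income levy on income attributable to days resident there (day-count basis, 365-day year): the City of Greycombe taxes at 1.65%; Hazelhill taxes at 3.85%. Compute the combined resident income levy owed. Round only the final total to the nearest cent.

The City of Greycombe, 1 Jan – 11 Oct 2018: 284 days → £91000 × 1.65% × 284/365 = £1168.2904
Hazelhill, 12 Oct – 31 Dec 2018: 81 days → £91000 × 3.85% × 81/365 = £777.4890
Total = £1945.7795

£1945.78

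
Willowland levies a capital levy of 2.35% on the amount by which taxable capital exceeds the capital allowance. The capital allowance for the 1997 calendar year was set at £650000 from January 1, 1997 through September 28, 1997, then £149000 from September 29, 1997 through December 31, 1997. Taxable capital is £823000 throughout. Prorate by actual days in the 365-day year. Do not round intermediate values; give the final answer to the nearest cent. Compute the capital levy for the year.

£7097.58

January 1 – September 28, 1997: 271 days, exemption £650000 → (£823000 − £650000) × 2.35% × 271/365 = £3018.4945
September 29 – December 31, 1997: 94 days, exemption £149000 → (£823000 − £149000) × 2.35% × 94/365 = £4079.0849
Total = £7097.5795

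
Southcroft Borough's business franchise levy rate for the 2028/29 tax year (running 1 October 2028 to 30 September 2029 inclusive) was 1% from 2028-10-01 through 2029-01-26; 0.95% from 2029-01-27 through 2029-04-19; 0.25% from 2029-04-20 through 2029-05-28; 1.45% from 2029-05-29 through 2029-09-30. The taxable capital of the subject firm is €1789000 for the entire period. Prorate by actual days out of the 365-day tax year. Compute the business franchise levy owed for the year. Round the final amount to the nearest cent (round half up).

2028-10-01 to 2029-01-26: 118 days at 1% → €1789000 × 1% × 118/365 = €5783.6164
2029-01-27 to 2029-04-19: 83 days at 0.95% → €1789000 × 0.95% × 83/365 = €3864.7301
2029-04-20 to 2029-05-28: 39 days at 0.25% → €1789000 × 0.25% × 39/365 = €477.8836
2029-05-29 to 2029-09-30: 125 days at 1.45% → €1789000 × 1.45% × 125/365 = €8883.7329
Total = €19009.9630

€19009.96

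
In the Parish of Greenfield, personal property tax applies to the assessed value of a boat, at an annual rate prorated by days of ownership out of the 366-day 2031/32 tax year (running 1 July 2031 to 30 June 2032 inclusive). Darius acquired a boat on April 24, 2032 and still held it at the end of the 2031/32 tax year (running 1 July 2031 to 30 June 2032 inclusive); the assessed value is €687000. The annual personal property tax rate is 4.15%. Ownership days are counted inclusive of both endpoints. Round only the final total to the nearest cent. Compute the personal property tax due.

Days held (April 24 – June 30, 2032): 68 out of 366
Tax = €687000 × 4.15% × 68/366 = €5297.0328

€5297.03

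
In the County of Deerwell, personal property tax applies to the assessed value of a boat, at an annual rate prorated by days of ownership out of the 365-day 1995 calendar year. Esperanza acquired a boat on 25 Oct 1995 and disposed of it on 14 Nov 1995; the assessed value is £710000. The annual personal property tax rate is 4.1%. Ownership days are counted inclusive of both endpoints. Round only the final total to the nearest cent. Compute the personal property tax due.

Days held (25 Oct – 14 Nov 1995): 21 out of 365
Tax = £710000 × 4.1% × 21/365 = £1674.8219

£1674.82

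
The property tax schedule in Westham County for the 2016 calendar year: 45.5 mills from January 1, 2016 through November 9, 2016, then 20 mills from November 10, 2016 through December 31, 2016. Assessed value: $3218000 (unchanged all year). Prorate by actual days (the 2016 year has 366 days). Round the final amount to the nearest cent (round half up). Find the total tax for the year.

$134760.34

January 1 – November 9, 2016: 314 days at 45.5 mills → $3218000 × 4.55% × 314/366 = $125616.3005
November 10 – December 31, 2016: 52 days at 20 mills → $3218000 × 2% × 52/366 = $9144.0437
Total = $134760.3443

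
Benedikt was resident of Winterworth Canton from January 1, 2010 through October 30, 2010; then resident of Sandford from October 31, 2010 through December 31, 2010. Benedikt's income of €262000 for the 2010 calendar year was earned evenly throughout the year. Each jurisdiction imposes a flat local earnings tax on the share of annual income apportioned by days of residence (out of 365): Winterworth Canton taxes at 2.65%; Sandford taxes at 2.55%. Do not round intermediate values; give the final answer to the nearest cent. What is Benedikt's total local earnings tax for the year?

Winterworth Canton, January 1 – October 30, 2010: 303 days → €262000 × 2.65% × 303/365 = €5763.6411
Sandford, October 31 – December 31, 2010: 62 days → €262000 × 2.55% × 62/365 = €1134.8548
Total = €6898.4959

€6898.50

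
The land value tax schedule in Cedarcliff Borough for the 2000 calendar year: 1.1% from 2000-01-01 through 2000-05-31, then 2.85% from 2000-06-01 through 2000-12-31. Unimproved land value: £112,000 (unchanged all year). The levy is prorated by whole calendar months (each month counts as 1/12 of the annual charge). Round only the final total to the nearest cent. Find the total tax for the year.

2000-01-01 to 2000-05-31: 5 months at 1.1% → £112,000 × 1.1% × 5/12 = £513.3333
2000-06-01 to 2000-12-31: 7 months at 2.85% → £112,000 × 2.85% × 7/12 = £1,862.0000
Total = £2,375.3333

£2,375.33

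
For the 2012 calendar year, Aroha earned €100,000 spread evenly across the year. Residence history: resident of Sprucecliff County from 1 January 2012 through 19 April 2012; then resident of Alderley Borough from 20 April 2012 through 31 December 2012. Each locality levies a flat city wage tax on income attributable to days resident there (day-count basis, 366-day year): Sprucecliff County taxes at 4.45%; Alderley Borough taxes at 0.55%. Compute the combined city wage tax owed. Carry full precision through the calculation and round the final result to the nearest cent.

Sprucecliff County, 1 January – 19 April 2012: 110 days → €100,000 × 4.45% × 110/366 = €1,337.4317
Alderley Borough, 20 April – 31 December 2012: 256 days → €100,000 × 0.55% × 256/366 = €384.6995
Total = €1,722.1311

€1,722.13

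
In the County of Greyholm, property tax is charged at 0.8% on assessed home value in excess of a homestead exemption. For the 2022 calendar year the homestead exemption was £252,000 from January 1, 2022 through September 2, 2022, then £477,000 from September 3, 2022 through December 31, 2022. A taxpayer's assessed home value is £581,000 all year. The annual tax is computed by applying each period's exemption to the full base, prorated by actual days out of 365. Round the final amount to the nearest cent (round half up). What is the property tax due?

January 1 – September 2, 2022: 245 days, exemption £252,000 → (£581,000 − £252,000) × 0.8% × 245/365 = £1,766.6849
September 3 – December 31, 2022: 120 days, exemption £477,000 → (£581,000 − £477,000) × 0.8% × 120/365 = £273.5342
Total = £2,040.2192

£2,040.22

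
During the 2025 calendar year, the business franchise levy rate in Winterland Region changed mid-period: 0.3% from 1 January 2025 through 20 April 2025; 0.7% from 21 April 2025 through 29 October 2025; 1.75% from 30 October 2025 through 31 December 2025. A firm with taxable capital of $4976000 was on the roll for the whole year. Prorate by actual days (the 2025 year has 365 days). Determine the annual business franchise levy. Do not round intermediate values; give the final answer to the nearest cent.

1 January – 20 April 2025: 110 days at 0.3% → $4976000 × 0.3% × 110/365 = $4498.8493
21 April – 29 October 2025: 192 days at 0.7% → $4976000 × 0.7% × 192/365 = $18322.5863
30 October – 31 December 2025: 63 days at 1.75% → $4976000 × 1.75% × 63/365 = $15030.2466
Total = $37851.6822

$37851.68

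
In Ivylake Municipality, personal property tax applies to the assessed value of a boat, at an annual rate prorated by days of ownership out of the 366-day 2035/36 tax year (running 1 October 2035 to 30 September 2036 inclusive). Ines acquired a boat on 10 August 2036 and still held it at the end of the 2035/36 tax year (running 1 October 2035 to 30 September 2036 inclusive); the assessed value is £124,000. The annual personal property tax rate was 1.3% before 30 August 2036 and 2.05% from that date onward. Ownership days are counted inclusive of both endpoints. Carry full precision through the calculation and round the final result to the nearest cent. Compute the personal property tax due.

£310.34

10 August – 29 August 2036: 20 days at 1.3% → £124,000 × 1.3% × 20/366 = £88.0874
30 August – 30 September 2036: 32 days at 2.05% → £124,000 × 2.05% × 32/366 = £222.2514
Total = £310.3388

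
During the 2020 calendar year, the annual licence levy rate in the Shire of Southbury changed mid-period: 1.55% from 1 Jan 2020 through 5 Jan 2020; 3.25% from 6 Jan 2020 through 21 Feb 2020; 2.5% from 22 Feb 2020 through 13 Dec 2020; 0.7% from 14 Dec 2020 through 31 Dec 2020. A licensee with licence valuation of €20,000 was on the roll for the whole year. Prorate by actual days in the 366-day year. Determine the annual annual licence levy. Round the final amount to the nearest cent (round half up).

€498.96

1 Jan – 5 Jan 2020: 5 days at 1.55% → €20,000 × 1.55% × 5/366 = €4.2350
6 Jan – 21 Feb 2020: 47 days at 3.25% → €20,000 × 3.25% × 47/366 = €83.4699
22 Feb – 13 Dec 2020: 296 days at 2.5% → €20,000 × 2.5% × 296/366 = €404.3716
14 Dec – 31 Dec 2020: 18 days at 0.7% → €20,000 × 0.7% × 18/366 = €6.8852
Total = €498.9617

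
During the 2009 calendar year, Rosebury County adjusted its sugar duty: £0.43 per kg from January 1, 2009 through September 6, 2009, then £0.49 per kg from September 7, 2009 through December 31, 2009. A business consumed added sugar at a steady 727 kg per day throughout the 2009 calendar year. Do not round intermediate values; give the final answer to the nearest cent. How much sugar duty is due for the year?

£119,162.57

January 1 – September 6, 2009: 249 days × 727 kg/day = 181,023 kg at £0.43/kg → £77,839.89
September 7 – December 31, 2009: 116 days × 727 kg/day = 84,332 kg at £0.49/kg → £41,322.68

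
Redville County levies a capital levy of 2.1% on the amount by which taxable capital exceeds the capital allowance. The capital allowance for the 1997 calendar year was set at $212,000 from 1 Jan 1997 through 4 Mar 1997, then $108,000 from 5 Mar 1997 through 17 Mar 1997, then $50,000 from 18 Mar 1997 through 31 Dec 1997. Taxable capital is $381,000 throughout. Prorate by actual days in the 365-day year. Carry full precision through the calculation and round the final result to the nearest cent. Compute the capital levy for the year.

$6,320.42

1 Jan – 4 Mar 1997: 63 days, exemption $212,000 → ($381,000 − $212,000) × 2.1% × 63/365 = $612.5671
5 Mar – 17 Mar 1997: 13 days, exemption $108,000 → ($381,000 − $108,000) × 2.1% × 13/365 = $204.1890
18 Mar – 31 Dec 1997: 289 days, exemption $50,000 → ($381,000 − $50,000) × 2.1% × 289/365 = $5,503.6685
Total = $6,320.4247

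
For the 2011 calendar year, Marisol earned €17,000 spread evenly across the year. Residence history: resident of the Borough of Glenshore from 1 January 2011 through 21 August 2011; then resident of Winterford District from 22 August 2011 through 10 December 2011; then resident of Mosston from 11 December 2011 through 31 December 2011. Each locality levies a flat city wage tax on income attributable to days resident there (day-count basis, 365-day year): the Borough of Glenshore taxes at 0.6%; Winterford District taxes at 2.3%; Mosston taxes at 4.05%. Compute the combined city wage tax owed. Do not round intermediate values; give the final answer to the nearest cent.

€223.63

The Borough of Glenshore, 1 January – 21 August 2011: 233 days → €17,000 × 0.6% × 233/365 = €65.1123
Winterford District, 22 August – 10 December 2011: 111 days → €17,000 × 2.3% × 111/365 = €118.9068
Mosston, 11 December – 31 December 2011: 21 days → €17,000 × 4.05% × 21/365 = €39.6123
Total = €223.6315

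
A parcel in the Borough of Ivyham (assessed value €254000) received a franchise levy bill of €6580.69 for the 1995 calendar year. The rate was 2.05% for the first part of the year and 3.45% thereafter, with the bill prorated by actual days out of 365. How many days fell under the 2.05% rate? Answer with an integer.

224 days

Let d = days at the first rate; then 365 − d days at the second rate.
€254000 × [2.05%·d + 3.45%·(365−d)] / 365 = €6580.69
Solving gives d = 224, so the new rate took effect on 13 August 1995.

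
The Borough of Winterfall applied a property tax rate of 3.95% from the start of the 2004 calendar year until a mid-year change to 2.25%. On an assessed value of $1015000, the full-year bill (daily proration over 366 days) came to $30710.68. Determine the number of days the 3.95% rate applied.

Let d = days at the first rate; then 366 − d days at the second rate.
$1015000 × [3.95%·d + 2.25%·(366−d)] / 366 = $30710.68
Solving gives d = 167, so the new rate took effect on 16 Jun 2004.

167 days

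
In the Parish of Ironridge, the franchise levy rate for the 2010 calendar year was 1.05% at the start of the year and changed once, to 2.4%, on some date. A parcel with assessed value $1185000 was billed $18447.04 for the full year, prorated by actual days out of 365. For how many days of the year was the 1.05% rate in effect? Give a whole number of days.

Let d = days at the first rate; then 365 − d days at the second rate.
$1185000 × [1.05%·d + 2.4%·(365−d)] / 365 = $18447.04
Solving gives d = 228, so the new rate took effect on August 17, 2010.

228 days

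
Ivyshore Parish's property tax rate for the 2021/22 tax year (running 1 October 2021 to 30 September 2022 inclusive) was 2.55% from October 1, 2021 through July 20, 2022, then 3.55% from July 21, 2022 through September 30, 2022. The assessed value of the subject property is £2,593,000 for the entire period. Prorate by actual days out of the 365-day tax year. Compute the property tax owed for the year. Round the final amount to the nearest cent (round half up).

£71,236.46

October 1, 2021 – July 20, 2022: 293 days at 2.55% → £2,593,000 × 2.55% × 293/365 = £53,078.3548
July 21 – September 30, 2022: 72 days at 3.55% → £2,593,000 × 3.55% × 72/365 = £18,158.1041
Total = £71,236.4589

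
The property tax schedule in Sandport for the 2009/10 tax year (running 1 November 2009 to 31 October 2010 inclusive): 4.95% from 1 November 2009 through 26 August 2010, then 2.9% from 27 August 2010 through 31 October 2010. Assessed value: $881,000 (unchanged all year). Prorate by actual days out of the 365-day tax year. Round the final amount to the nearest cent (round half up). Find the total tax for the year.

1 November 2009 – 26 August 2010: 299 days at 4.95% → $881,000 × 4.95% × 299/365 = $35,723.9466
27 August – 31 October 2010: 66 days at 2.9% → $881,000 × 2.9% × 66/365 = $4,619.8192
Total = $40,343.7658

$40,343.77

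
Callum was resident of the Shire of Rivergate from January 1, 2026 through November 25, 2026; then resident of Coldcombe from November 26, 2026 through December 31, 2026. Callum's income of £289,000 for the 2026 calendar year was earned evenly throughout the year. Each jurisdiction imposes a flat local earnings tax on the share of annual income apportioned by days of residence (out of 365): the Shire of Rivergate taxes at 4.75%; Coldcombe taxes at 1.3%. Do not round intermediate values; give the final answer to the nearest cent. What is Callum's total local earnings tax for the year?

The Shire of Rivergate, January 1 – November 25, 2026: 329 days → £289,000 × 4.75% × 329/365 = £12,373.5548
Coldcombe, November 26 – December 31, 2026: 36 days → £289,000 × 1.3% × 36/365 = £370.5534
Total = £12,744.1082

£12,744.11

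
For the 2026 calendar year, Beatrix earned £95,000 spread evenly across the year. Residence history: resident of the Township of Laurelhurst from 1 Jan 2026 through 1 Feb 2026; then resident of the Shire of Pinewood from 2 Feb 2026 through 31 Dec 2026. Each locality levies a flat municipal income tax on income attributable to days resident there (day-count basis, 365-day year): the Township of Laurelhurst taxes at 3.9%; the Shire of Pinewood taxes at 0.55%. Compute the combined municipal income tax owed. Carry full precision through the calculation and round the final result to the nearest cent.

The Township of Laurelhurst, 1 Jan – 1 Feb 2026: 32 days → £95,000 × 3.9% × 32/365 = £324.8219
The Shire of Pinewood, 2 Feb – 31 Dec 2026: 333 days → £95,000 × 0.55% × 333/365 = £476.6918
Total = £801.5137

£801.51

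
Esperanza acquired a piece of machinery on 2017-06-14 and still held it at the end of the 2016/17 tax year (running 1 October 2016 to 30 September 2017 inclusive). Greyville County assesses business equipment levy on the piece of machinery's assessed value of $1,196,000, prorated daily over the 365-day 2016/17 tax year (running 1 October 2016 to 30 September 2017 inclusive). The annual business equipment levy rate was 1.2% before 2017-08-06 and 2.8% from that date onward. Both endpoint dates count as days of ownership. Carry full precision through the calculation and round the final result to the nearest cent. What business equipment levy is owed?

2017-06-14 to 2017-08-05: 53 days at 1.2% → $1,196,000 × 1.2% × 53/365 = $2,083.9890
2017-08-06 to 2017-09-30: 56 days at 2.8% → $1,196,000 × 2.8% × 56/365 = $5,137.8849
Total = $7,221.8740

$7,221.87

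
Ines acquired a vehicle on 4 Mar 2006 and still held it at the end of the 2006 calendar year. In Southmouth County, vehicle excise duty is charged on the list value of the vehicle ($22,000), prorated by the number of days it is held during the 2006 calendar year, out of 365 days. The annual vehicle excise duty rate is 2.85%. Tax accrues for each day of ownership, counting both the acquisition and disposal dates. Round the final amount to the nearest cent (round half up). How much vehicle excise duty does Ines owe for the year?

$520.50

Days held (4 Mar – 31 Dec 2006): 303 out of 365
Tax = $22,000 × 2.85% × 303/365 = $520.4959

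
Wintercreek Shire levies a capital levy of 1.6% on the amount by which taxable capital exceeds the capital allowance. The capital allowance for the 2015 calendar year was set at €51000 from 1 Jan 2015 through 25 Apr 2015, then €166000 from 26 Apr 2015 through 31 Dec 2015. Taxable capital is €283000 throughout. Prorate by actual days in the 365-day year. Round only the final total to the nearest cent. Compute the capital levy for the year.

€2451.73

1 Jan – 25 Apr 2015: 115 days, exemption €51000 → (€283000 − €51000) × 1.6% × 115/365 = €1169.5342
26 Apr – 31 Dec 2015: 250 days, exemption €166000 → (€283000 − €166000) × 1.6% × 250/365 = €1282.1918
Total = €2451.7260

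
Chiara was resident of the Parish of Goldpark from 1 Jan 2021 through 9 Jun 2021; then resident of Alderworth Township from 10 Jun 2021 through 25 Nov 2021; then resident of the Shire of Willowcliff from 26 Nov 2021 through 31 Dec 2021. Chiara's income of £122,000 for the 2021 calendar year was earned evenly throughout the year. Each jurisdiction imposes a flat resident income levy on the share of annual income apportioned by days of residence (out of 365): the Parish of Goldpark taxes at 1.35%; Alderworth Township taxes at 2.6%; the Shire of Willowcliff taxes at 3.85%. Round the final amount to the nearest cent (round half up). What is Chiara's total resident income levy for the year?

£2,653.92

The Parish of Goldpark, 1 Jan – 9 Jun 2021: 160 days → £122,000 × 1.35% × 160/365 = £721.9726
Alderworth Township, 10 Jun – 25 Nov 2021: 169 days → £122,000 × 2.6% × 169/365 = £1,468.6795
The Shire of Willowcliff, 26 Nov – 31 Dec 2021: 36 days → £122,000 × 3.85% × 36/365 = £463.2658
Total = £2,653.9178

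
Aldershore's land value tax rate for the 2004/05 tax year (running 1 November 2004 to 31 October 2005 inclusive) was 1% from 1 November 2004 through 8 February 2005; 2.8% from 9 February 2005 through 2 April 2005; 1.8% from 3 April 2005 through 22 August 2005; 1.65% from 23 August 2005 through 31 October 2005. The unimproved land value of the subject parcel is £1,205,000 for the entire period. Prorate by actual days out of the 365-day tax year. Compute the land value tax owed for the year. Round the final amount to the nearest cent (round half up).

1 November 2004 – 8 February 2005: 100 days at 1% → £1,205,000 × 1% × 100/365 = £3,301.3699
9 February – 2 April 2005: 53 days at 2.8% → £1,205,000 × 2.8% × 53/365 = £4,899.2329
3 April – 22 August 2005: 142 days at 1.8% → £1,205,000 × 1.8% × 142/365 = £8,438.3014
23 August – 31 October 2005: 70 days at 1.65% → £1,205,000 × 1.65% × 70/365 = £3,813.0822
Total = £20,451.9863

£20,451.99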